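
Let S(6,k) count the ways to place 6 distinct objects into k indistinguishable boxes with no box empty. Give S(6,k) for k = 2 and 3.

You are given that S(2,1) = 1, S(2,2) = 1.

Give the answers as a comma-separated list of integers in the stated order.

row 3: T[3][1]=1·1+0=1  T[3][2]=2·1+1=3  T[3][3]=3·0+1=1
row 4: T[4][1]=1·1+0=1  T[4][2]=2·3+1=7  T[4][3]=3·1+3=6
row 5: T[5][1]=1·1+0=1  T[5][2]=2·7+1=15  T[5][3]=3·6+7=25
row 6: T[6][2]=2·15+1=31  T[6][3]=3·25+15=90
Read S(6,2) = 31, S(6,3) = 90.

31, 90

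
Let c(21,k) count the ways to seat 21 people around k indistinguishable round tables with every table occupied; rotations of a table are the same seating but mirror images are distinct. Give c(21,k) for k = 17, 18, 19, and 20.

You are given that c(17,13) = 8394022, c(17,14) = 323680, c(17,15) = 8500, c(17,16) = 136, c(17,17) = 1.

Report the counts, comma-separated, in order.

53327946, 1256850, 20615, 210

@18  (18,14):323680·17+8394022→13896582, (18,15):8500·17+323680→468180, (18,16):136·17+8500→10812, (18,17):1·17+136→153, (18,18):0·17+1→1
@19  (19,15):468180·18+13896582→22323822, (19,16):10812·18+468180→662796, (19,17):153·18+10812→13566, (19,18):1·18+153→171, (19,19):0·18+1→1
@20  (20,16):662796·19+22323822→34916946, (20,17):13566·19+662796→920550, (20,18):171·19+13566→16815, (20,19):1·19+171→190, (20,20):0·19+1→1
@21  (21,17):920550·20+34916946→53327946, (21,18):16815·20+920550→1256850, (21,19):190·20+16815→20615, (21,20):1·20+190→210
Read c(21,17) = 53327946, c(21,18) = 1256850, c(21,19) = 20615, c(21,20) = 210.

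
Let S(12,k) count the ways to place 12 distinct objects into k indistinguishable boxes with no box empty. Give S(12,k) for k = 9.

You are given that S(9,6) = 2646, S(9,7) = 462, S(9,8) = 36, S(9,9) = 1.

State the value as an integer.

22275

r10: T_10,7=7×462+2646=5880; T_10,8=8×36+462=750; T_10,9=9×1+36=45
r11: T_11,8=8×750+5880=11880; T_11,9=9×45+750=1155
r12: T_12,9=9×1155+11880=22275
Read S(12,9) = 22275.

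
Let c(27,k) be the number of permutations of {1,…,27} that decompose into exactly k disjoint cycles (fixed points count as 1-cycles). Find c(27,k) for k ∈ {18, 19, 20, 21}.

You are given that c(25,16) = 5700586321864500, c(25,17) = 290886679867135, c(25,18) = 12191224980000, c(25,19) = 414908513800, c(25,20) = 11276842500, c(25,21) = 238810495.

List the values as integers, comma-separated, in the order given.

28460103232088385, 1182329687817135, 40681506808800, 1145254303050

r26: T_26,17=25×290886679867135+5700586321864500=12972753318542875; T_26,18=25×12191224980000+290886679867135=595667304367135; T_26,19=25×414908513800+12191224980000=22563937825000; T_26,20=25×11276842500+414908513800=696829576300; T_26,21=25×238810495+11276842500=17247104875
r27: T_27,18=26×595667304367135+12972753318542875=28460103232088385; T_27,19=26×22563937825000+595667304367135=1182329687817135; T_27,20=26×696829576300+22563937825000=40681506808800; T_27,21=26×17247104875+696829576300=1145254303050
Read c(27,18) = 28460103232088385, c(27,19) = 1182329687817135, c(27,20) = 40681506808800, c(27,21) = 1145254303050.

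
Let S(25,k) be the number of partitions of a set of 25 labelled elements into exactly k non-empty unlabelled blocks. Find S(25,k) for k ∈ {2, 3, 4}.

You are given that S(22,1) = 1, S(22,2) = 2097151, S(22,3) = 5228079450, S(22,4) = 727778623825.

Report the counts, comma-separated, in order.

16777215, 141197991025, 46771289738810

row 23: T[23][1]=1·1+0=1  T[23][2]=2·2097151+1=4194303  T[23][3]=3·5228079450+2097151=15686335501  T[23][4]=4·727778623825+5228079450=2916342574750
row 24: T[24][1]=1·1+0=1  T[24][2]=2·4194303+1=8388607  T[24][3]=3·15686335501+4194303=47063200806  T[24][4]=4·2916342574750+15686335501=11681056634501
row 25: T[25][2]=2·8388607+1=16777215  T[25][3]=3·47063200806+8388607=141197991025  T[25][4]=4·11681056634501+47063200806=46771289738810
Read S(25,2) = 16777215, S(25,3) = 141197991025, S(25,4) = 46771289738810.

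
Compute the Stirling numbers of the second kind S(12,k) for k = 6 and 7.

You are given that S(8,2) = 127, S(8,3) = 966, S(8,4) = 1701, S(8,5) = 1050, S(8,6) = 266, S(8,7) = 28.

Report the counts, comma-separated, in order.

[9] T[9,3]:3*966+127=3025 · T[9,4]:4*1701+966=7770 · T[9,5]:5*1050+1701=6951 · T[9,6]:6*266+1050=2646 · T[9,7]:7*28+266=462
[10] T[10,4]:4*7770+3025=34105 · T[10,5]:5*6951+7770=42525 · T[10,6]:6*2646+6951=22827 · T[10,7]:7*462+2646=5880
[11] T[11,5]:5*42525+34105=246730 · T[11,6]:6*22827+42525=179487 · T[11,7]:7*5880+22827=63987
[12] T[12,6]:6*179487+246730=1323652 · T[12,7]:7*63987+179487=627396
Read S(12,6) = 1323652, S(12,7) = 627396.

1323652, 627396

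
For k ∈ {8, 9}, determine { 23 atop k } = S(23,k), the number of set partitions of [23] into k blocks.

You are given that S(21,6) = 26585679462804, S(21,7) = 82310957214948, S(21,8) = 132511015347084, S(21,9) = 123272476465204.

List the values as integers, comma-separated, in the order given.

r22: T_22,7=7×82310957214948+26585679462804=602762379967440; T_22,8=8×132511015347084+82310957214948=1142399079991620; T_22,9=9×123272476465204+132511015347084=1241963303533920
r23: T_23,8=8×1142399079991620+602762379967440=9741955019900400; T_23,9=9×1241963303533920+1142399079991620=12320068811796900
Read S(23,8) = 9741955019900400, S(23,9) = 12320068811796900.

9741955019900400, 12320068811796900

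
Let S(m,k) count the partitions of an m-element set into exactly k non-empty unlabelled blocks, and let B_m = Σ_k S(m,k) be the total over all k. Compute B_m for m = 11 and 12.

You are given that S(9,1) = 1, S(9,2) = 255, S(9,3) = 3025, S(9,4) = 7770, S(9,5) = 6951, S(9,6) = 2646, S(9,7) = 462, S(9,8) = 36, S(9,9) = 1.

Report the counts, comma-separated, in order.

r10: T_10,1=1×1+0=1; T_10,2=2×255+1=511; T_10,3=3×3025+255=9330; T_10,4=4×7770+3025=34105; T_10,5=5×6951+7770=42525; T_10,6=6×2646+6951=22827; T_10,7=7×462+2646=5880; T_10,8=8×36+462=750; T_10,9=9×1+36=45; T_10,10=10×0+1=1
r11: T_11,1=1×1+0=1; T_11,2=2×511+1=1023; T_11,3=3×9330+511=28501; T_11,4=4×34105+9330=145750; T_11,5=5×42525+34105=246730; T_11,6=6×22827+42525=179487; T_11,7=7×5880+22827=63987; T_11,8=8×750+5880=11880; T_11,9=9×45+750=1155; T_11,10=10×1+45=55; T_11,11=11×0+1=1
r12: T_12,1=1×1+0=1; T_12,2=2×1023+1=2047; T_12,3=3×28501+1023=86526; T_12,4=4×145750+28501=611501; T_12,5=5×246730+145750=1379400; T_12,6=6×179487+246730=1323652; T_12,7=7×63987+179487=627396; T_12,8=8×11880+63987=159027; T_12,9=9×1155+11880=22275; T_12,10=10×55+1155=1705; T_12,11=11×1+55=66; T_12,12=12×0+1=1
B_11 = ΣS(11,k) = 1+1023+28501+145750+246730+179487+63987+11880+1155+55+1 = 678570
B_12 = ΣS(12,k) = 1+2047+86526+611501+1379400+1323652+627396+159027+22275+1705+66+1 = 4213597

678570, 4213597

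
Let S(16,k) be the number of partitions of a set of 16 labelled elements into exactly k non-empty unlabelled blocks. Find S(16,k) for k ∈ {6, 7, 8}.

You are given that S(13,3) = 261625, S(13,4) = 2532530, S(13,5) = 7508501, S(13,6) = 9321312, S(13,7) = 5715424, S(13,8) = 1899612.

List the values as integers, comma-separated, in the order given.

r14: T_14,4=4×2532530+261625=10391745; T_14,5=5×7508501+2532530=40075035; T_14,6=6×9321312+7508501=63436373; T_14,7=7×5715424+9321312=49329280; T_14,8=8×1899612+5715424=20912320
r15: T_15,5=5×40075035+10391745=210766920; T_15,6=6×63436373+40075035=420693273; T_15,7=7×49329280+63436373=408741333; T_15,8=8×20912320+49329280=216627840
r16: T_16,6=6×420693273+210766920=2734926558; T_16,7=7×408741333+420693273=3281882604; T_16,8=8×216627840+408741333=2141764053
Read S(16,6) = 2734926558, S(16,7) = 3281882604, S(16,8) = 2141764053.

2734926558, 3281882604, 2141764053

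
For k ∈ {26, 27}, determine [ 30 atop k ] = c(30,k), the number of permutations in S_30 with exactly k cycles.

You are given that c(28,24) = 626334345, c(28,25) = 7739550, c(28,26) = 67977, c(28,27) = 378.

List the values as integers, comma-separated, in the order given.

i=29: T(29,25)=626334345+28·7739550=843041745 | T(29,26)=7739550+28·67977=9642906 | T(29,27)=67977+28·378=78561
i=30: T(30,26)=843041745+29·9642906=1122686019 | T(30,27)=9642906+29·78561=11921175
Read c(30,26) = 1122686019, c(30,27) = 11921175.

1122686019, 11921175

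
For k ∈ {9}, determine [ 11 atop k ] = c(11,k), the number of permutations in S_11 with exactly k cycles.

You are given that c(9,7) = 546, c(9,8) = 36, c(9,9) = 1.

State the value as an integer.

@10  (10,8):36·9+546→870, (10,9):1·9+36→45
@11  (11,9):45·10+870→1320
Read c(11,9) = 1320.

1320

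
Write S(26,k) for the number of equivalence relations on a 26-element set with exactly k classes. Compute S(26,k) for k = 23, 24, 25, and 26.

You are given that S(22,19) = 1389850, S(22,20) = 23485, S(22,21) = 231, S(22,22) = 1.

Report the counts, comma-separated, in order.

4126200, 47450, 325, 1

i=23: T(23,20)=1389850+20·23485=1859550 | T(23,21)=23485+21·231=28336 | T(23,22)=231+22·1=253 | T(23,23)=1+23·0=1
i=24: T(24,21)=1859550+21·28336=2454606 | T(24,22)=28336+22·253=33902 | T(24,23)=253+23·1=276 | T(24,24)=1+24·0=1
i=25: T(25,22)=2454606+22·33902=3200450 | T(25,23)=33902+23·276=40250 | T(25,24)=276+24·1=300 | T(25,25)=1+25·0=1
i=26: T(26,23)=3200450+23·40250=4126200 | T(26,24)=40250+24·300=47450 | T(26,25)=300+25·1=325 | T(26,26)=1+26·0=1
Read S(26,23) = 4126200, S(26,24) = 47450, S(26,25) = 325, S(26,26) = 1.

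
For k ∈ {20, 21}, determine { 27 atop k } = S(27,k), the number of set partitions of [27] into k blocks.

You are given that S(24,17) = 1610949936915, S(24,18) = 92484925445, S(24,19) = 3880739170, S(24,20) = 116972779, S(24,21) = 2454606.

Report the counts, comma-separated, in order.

12246296312250, 495564056130

@25  (25,18):92484925445·18+1610949936915→3275678594925, (25,19):3880739170·19+92484925445→166218969675, (25,20):116972779·20+3880739170→6220194750, (25,21):2454606·21+116972779→168519505
@26  (26,19):166218969675·19+3275678594925→6433839018750, (26,20):6220194750·20+166218969675→290622864675, (26,21):168519505·21+6220194750→9759104355
@27  (27,20):290622864675·20+6433839018750→12246296312250, (27,21):9759104355·21+290622864675→495564056130
Read S(27,20) = 12246296312250, S(27,21) = 495564056130.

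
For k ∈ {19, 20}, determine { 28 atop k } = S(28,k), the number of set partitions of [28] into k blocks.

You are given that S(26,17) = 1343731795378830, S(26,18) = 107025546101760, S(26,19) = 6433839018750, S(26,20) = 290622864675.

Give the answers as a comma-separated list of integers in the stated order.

7626292886912700, 474194413703010

i=27: T(27,18)=1343731795378830+18·107025546101760=3270191625210510 | T(27,19)=107025546101760+19·6433839018750=229268487458010 | T(27,20)=6433839018750+20·290622864675=12246296312250
i=28: T(28,19)=3270191625210510+19·229268487458010=7626292886912700 | T(28,20)=229268487458010+20·12246296312250=474194413703010
Read S(28,19) = 7626292886912700, S(28,20) = 474194413703010.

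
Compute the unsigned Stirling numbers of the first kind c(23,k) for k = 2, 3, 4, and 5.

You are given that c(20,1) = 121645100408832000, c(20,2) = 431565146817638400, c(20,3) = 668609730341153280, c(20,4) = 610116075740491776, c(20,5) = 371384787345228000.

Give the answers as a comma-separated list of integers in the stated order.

r21: T_21,1=20×121645100408832000+0=2432902008176640000; T_21,2=20×431565146817638400+121645100408832000=8752948036761600000; T_21,3=20×668609730341153280+431565146817638400=13803759753640704000; T_21,4=20×610116075740491776+668609730341153280=12870931245150988800; T_21,5=20×371384787345228000+610116075740491776=8037811822645051776
r22: T_22,1=21×2432902008176640000+0=51090942171709440000; T_22,2=21×8752948036761600000+2432902008176640000=186244810780170240000; T_22,3=21×13803759753640704000+8752948036761600000=298631902863216384000; T_22,4=21×12870931245150988800+13803759753640704000=284093315901811468800; T_22,5=21×8037811822645051776+12870931245150988800=181664979520697076096
r23: T_23,2=22×186244810780170240000+51090942171709440000=4148476779335454720000; T_23,3=22×298631902863216384000+186244810780170240000=6756146673770930688000; T_23,4=22×284093315901811468800+298631902863216384000=6548684852703068697600; T_23,5=22×181664979520697076096+284093315901811468800=4280722865357147142912
Read c(23,2) = 4148476779335454720000, c(23,3) = 6756146673770930688000, c(23,4) = 6548684852703068697600, c(23,5) = 4280722865357147142912.

4148476779335454720000, 6756146673770930688000, 6548684852703068697600, 4280722865357147142912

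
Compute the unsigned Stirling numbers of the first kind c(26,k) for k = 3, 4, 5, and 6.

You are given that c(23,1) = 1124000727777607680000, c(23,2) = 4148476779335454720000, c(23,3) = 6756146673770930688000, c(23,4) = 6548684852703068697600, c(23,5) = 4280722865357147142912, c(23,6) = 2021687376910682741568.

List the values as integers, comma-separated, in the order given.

i=24: T(24,1)=0+23·1124000727777607680000=25852016738884976640000 | T(24,2)=1124000727777607680000+23·4148476779335454720000=96538966652493066240000 | T(24,3)=4148476779335454720000+23·6756146673770930688000=159539850276066860544000 | T(24,4)=6756146673770930688000+23·6548684852703068697600=157375898285941510732800 | T(24,5)=6548684852703068697600+23·4280722865357147142912=105005310755917452984576 | T(24,6)=4280722865357147142912+23·2021687376910682741568=50779532534302850198976
i=25: T(25,2)=25852016738884976640000+24·96538966652493066240000=2342787216398718566400000 | T(25,3)=96538966652493066240000+24·159539850276066860544000=3925495373278097719296000 | T(25,4)=159539850276066860544000+24·157375898285941510732800=3936561409138663118131200 | T(25,5)=157375898285941510732800+24·105005310755917452984576=2677503356427960382362624 | T(25,6)=105005310755917452984576+24·50779532534302850198976=1323714091579185857760000
i=26: T(26,3)=2342787216398718566400000+25·3925495373278097719296000=100480171548351161548800000 | T(26,4)=3925495373278097719296000+25·3936561409138663118131200=102339530601744675672576000 | T(26,5)=3936561409138663118131200+25·2677503356427960382362624=70874145319837672677196800 | T(26,6)=2677503356427960382362624+25·1323714091579185857760000=35770355645907606826362624
Read c(26,3) = 100480171548351161548800000, c(26,4) = 102339530601744675672576000, c(26,5) = 70874145319837672677196800, c(26,6) = 35770355645907606826362624.

100480171548351161548800000, 102339530601744675672576000, 70874145319837672677196800, 35770355645907606826362624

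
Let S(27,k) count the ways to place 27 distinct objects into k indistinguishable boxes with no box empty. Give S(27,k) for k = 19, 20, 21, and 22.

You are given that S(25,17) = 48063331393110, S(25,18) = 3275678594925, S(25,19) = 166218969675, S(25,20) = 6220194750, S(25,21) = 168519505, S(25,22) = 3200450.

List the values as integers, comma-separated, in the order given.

i=26: T(26,18)=48063331393110+18·3275678594925=107025546101760 | T(26,19)=3275678594925+19·166218969675=6433839018750 | T(26,20)=166218969675+20·6220194750=290622864675 | T(26,21)=6220194750+21·168519505=9759104355 | T(26,22)=168519505+22·3200450=238929405
i=27: T(27,19)=107025546101760+19·6433839018750=229268487458010 | T(27,20)=6433839018750+20·290622864675=12246296312250 | T(27,21)=290622864675+21·9759104355=495564056130 | T(27,22)=9759104355+22·238929405=15015551265
Read S(27,19) = 229268487458010, S(27,20) = 12246296312250, S(27,21) = 495564056130, S(27,22) = 15015551265.

229268487458010, 12246296312250, 495564056130, 15015551265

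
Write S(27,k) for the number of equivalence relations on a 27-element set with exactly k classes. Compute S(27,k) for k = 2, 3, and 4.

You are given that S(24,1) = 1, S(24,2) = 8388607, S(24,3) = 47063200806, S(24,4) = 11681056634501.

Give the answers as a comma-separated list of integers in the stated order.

row 25: T[25][1]=1·1+0=1  T[25][2]=2·8388607+1=16777215  T[25][3]=3·47063200806+8388607=141197991025  T[25][4]=4·11681056634501+47063200806=46771289738810
row 26: T[26][1]=1·1+0=1  T[26][2]=2·16777215+1=33554431  T[26][3]=3·141197991025+16777215=423610750290  T[26][4]=4·46771289738810+141197991025=187226356946265
row 27: T[27][2]=2·33554431+1=67108863  T[27][3]=3·423610750290+33554431=1270865805301  T[27][4]=4·187226356946265+423610750290=749329038535350
Read S(27,2) = 67108863, S(27,3) = 1270865805301, S(27,4) = 749329038535350.

67108863, 1270865805301, 749329038535350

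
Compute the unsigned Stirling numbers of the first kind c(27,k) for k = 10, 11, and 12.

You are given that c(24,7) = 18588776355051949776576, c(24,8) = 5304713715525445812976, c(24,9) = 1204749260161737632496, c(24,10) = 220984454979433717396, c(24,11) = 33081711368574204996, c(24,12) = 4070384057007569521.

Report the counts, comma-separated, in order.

6121499916241722700424880, 1025860474208872152587880, 143271701777645411127300

row 25: T[25][8]=24·5304713715525445812976+18588776355051949776576=145901905527662649288000  T[25][9]=24·1204749260161737632496+5304713715525445812976=34218695959407148992880  T[25][10]=24·220984454979433717396+1204749260161737632496=6508376179668146850000  T[25][11]=24·33081711368574204996+220984454979433717396=1014945527825214637300  T[25][12]=24·4070384057007569521+33081711368574204996=130770928736755873500
row 26: T[26][9]=25·34218695959407148992880+145901905527662649288000=1001369304512841374110000  T[26][10]=25·6508376179668146850000+34218695959407148992880=196928100451110820242880  T[26][11]=25·1014945527825214637300+6508376179668146850000=31882014375298512782500  T[26][12]=25·130770928736755873500+1014945527825214637300=4284218746244111474800
row 27: T[27][10]=26·196928100451110820242880+1001369304512841374110000=6121499916241722700424880  T[27][11]=26·31882014375298512782500+196928100451110820242880=1025860474208872152587880  T[27][12]=26·4284218746244111474800+31882014375298512782500=143271701777645411127300
Read c(27,10) = 6121499916241722700424880, c(27,11) = 1025860474208872152587880, c(27,12) = 143271701777645411127300.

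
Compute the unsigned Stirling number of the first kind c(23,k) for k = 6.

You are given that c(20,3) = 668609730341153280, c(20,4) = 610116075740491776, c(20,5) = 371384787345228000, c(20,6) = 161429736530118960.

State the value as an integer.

[21] T[21,4]:20*610116075740491776+668609730341153280=12870931245150988800 · T[21,5]:20*371384787345228000+610116075740491776=8037811822645051776 · T[21,6]:20*161429736530118960+371384787345228000=3599979517947607200
[22] T[22,5]:21*8037811822645051776+12870931245150988800=181664979520697076096 · T[22,6]:21*3599979517947607200+8037811822645051776=83637381699544802976
[23] T[23,6]:22*83637381699544802976+181664979520697076096=2021687376910682741568
Read c(23,6) = 2021687376910682741568.

2021687376910682741568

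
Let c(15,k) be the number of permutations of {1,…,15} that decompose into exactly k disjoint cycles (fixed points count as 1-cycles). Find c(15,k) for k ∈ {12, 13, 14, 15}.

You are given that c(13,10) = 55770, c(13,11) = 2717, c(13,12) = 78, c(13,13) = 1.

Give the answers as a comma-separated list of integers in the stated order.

[14] T[14,11]:13*2717+55770=91091 · T[14,12]:13*78+2717=3731 · T[14,13]:13*1+78=91 · T[14,14]:13*0+1=1
[15] T[15,12]:14*3731+91091=143325 · T[15,13]:14*91+3731=5005 · T[15,14]:14*1+91=105 · T[15,15]:14*0+1=1
Read c(15,12) = 143325, c(15,13) = 5005, c(15,14) = 105, c(15,15) = 1.

143325, 5005, 105, 1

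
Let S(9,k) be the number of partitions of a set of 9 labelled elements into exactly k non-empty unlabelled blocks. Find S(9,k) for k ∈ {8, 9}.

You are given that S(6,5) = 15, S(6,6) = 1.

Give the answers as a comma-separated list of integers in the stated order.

36, 1

r7: T_7,6=6×1+15=21; T_7,7=7×0+1=1
r8: T_8,7=7×1+21=28; T_8,8=8×0+1=1
r9: T_9,8=8×1+28=36; T_9,9=9×0+1=1
Read S(9,8) = 36, S(9,9) = 1.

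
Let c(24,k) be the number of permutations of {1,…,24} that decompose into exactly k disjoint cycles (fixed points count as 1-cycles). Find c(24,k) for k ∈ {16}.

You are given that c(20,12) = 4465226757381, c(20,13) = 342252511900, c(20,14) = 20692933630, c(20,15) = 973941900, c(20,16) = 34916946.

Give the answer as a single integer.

137272511800831

@21  (21,13):342252511900·20+4465226757381→11310276995381, (21,14):20692933630·20+342252511900→756111184500, (21,15):973941900·20+20692933630→40171771630, (21,16):34916946·20+973941900→1672280820
@22  (22,14):756111184500·21+11310276995381→27188611869881, (22,15):40171771630·21+756111184500→1599718388730, (22,16):1672280820·21+40171771630→75289668850
@23  (23,15):1599718388730·22+27188611869881→62382416421941, (23,16):75289668850·22+1599718388730→3256091103430
@24  (24,16):3256091103430·23+62382416421941→137272511800831
Read c(24,16) = 137272511800831.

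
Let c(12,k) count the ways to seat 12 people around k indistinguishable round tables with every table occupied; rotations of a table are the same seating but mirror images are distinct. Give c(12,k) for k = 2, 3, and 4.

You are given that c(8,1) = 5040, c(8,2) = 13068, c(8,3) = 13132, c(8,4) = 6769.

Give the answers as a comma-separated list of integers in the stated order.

@9  (9,1):5040·8+0→40320, (9,2):13068·8+5040→109584, (9,3):13132·8+13068→118124, (9,4):6769·8+13132→67284
@10  (10,1):40320·9+0→362880, (10,2):109584·9+40320→1026576, (10,3):118124·9+109584→1172700, (10,4):67284·9+118124→723680
@11  (11,1):362880·10+0→3628800, (11,2):1026576·10+362880→10628640, (11,3):1172700·10+1026576→12753576, (11,4):723680·10+1172700→8409500
@12  (12,2):10628640·11+3628800→120543840, (12,3):12753576·11+10628640→150917976, (12,4):8409500·11+12753576→105258076
Read c(12,2) = 120543840, c(12,3) = 150917976, c(12,4) = 105258076.

120543840, 150917976, 105258076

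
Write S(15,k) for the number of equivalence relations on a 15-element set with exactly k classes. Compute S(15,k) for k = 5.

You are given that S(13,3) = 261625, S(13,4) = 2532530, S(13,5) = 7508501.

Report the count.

i=14: T(14,4)=261625+4·2532530=10391745 | T(14,5)=2532530+5·7508501=40075035
i=15: T(15,5)=10391745+5·40075035=210766920
Read S(15,5) = 210766920.

210766920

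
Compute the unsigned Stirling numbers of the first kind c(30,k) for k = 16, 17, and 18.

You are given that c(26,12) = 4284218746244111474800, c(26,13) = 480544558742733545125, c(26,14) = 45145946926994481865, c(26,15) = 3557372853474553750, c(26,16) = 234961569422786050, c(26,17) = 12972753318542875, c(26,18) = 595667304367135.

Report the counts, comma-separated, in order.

691254538651580660999025, 48487623689430693038025, 2918939500751087661105

@27  (27,13):480544558742733545125·26+4284218746244111474800→16778377273555183648050, (27,14):45145946926994481865·26+480544558742733545125→1654339178844590073615, (27,15):3557372853474553750·26+45145946926994481865→137637641117332879365, (27,16):234961569422786050·26+3557372853474553750→9666373658466991050, (27,17):12972753318542875·26+234961569422786050→572253155704900800, (27,18):595667304367135·26+12972753318542875→28460103232088385
@28  (28,14):1654339178844590073615·27+16778377273555183648050→61445535102359115635655, (28,15):137637641117332879365·27+1654339178844590073615→5370555489012577816470, (28,16):9666373658466991050·27+137637641117332879365→398629729895941637715, (28,17):572253155704900800·27+9666373658466991050→25117208862499312650, (28,18):28460103232088385·27+572253155704900800→1340675942971287195
@29  (29,15):5370555489012577816470·28+61445535102359115635655→211821088794711294496815, (29,16):398629729895941637715·28+5370555489012577816470→16532187926098943672490, (29,17):25117208862499312650·28+398629729895941637715→1101911578045922391915, (29,18):1340675942971287195·28+25117208862499312650→62656135265695354110
@30  (30,16):16532187926098943672490·29+211821088794711294496815→691254538651580660999025, (30,17):1101911578045922391915·29+16532187926098943672490→48487623689430693038025, (30,18):62656135265695354110·29+1101911578045922391915→2918939500751087661105
Read c(30,16) = 691254538651580660999025, c(30,17) = 48487623689430693038025, c(30,18) = 2918939500751087661105.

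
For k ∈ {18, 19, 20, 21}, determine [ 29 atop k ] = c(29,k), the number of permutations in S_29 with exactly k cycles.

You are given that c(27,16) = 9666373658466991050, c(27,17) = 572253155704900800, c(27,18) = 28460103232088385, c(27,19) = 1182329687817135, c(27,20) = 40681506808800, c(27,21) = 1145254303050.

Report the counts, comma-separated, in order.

62656135265695354110, 3031400077459516035, 124243455209483610, 4285624815406935

@28  (28,17):572253155704900800·27+9666373658466991050→25117208862499312650, (28,18):28460103232088385·27+572253155704900800→1340675942971287195, (28,19):1182329687817135·27+28460103232088385→60383004803151030, (28,20):40681506808800·27+1182329687817135→2280730371654735, (28,21):1145254303050·27+40681506808800→71603372991150
@29  (29,18):1340675942971287195·28+25117208862499312650→62656135265695354110, (29,19):60383004803151030·28+1340675942971287195→3031400077459516035, (29,20):2280730371654735·28+60383004803151030→124243455209483610, (29,21):71603372991150·28+2280730371654735→4285624815406935
Read c(29,18) = 62656135265695354110, c(29,19) = 3031400077459516035, c(29,20) = 124243455209483610, c(29,21) = 4285624815406935.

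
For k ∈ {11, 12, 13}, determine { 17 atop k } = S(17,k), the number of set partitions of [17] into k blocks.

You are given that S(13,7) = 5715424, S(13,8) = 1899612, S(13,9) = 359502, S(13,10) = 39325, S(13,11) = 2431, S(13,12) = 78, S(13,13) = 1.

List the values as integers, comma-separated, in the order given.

@14  (14,8):1899612·8+5715424→20912320, (14,9):359502·9+1899612→5135130, (14,10):39325·10+359502→752752, (14,11):2431·11+39325→66066, (14,12):78·12+2431→3367, (14,13):1·13+78→91
@15  (15,9):5135130·9+20912320→67128490, (15,10):752752·10+5135130→12662650, (15,11):66066·11+752752→1479478, (15,12):3367·12+66066→106470, (15,13):91·13+3367→4550
@16  (16,10):12662650·10+67128490→193754990, (16,11):1479478·11+12662650→28936908, (16,12):106470·12+1479478→2757118, (16,13):4550·13+106470→165620
@17  (17,11):28936908·11+193754990→512060978, (17,12):2757118·12+28936908→62022324, (17,13):165620·13+2757118→4910178
Read S(17,11) = 512060978, S(17,12) = 62022324, S(17,13) = 4910178.

512060978, 62022324, 4910178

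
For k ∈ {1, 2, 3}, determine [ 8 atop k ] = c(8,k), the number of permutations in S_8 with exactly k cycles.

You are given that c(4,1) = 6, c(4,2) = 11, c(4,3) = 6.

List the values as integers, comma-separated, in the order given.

5040, 13068, 13132

[5] T[5,1]:4*6+0=24 · T[5,2]:4*11+6=50 · T[5,3]:4*6+11=35
[6] T[6,1]:5*24+0=120 · T[6,2]:5*50+24=274 · T[6,3]:5*35+50=225
[7] T[7,1]:6*120+0=720 · T[7,2]:6*274+120=1764 · T[7,3]:6*225+274=1624
[8] T[8,1]:7*720+0=5040 · T[8,2]:7*1764+720=13068 · T[8,3]:7*1624+1764=13132
Read c(8,1) = 5040, c(8,2) = 13068, c(8,3) = 13132.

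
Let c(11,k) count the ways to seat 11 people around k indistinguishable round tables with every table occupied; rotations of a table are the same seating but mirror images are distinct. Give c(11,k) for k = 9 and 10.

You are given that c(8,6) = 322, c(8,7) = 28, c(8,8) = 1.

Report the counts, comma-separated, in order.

@9  (9,7):28·8+322→546, (9,8):1·8+28→36, (9,9):0·8+1→1
@10  (10,8):36·9+546→870, (10,9):1·9+36→45, (10,10):0·9+1→1
@11  (11,9):45·10+870→1320, (11,10):1·10+45→55
Read c(11,9) = 1320, c(11,10) = 55.

1320, 55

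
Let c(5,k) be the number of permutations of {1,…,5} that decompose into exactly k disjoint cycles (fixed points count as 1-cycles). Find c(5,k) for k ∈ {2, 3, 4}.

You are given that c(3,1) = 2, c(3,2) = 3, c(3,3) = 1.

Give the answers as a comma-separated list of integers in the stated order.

row 4: T[4][1]=3·2+0=6  T[4][2]=3·3+2=11  T[4][3]=3·1+3=6  T[4][4]=3·0+1=1
row 5: T[5][2]=4·11+6=50  T[5][3]=4·6+11=35  T[5][4]=4·1+6=10
Read c(5,2) = 50, c(5,3) = 35, c(5,4) = 10.

50, 35, 10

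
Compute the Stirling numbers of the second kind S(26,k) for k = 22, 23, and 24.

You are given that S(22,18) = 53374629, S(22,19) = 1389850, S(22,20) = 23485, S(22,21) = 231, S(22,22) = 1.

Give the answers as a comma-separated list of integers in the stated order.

238929405, 4126200, 47450

r23: T_23,19=19×1389850+53374629=79781779; T_23,20=20×23485+1389850=1859550; T_23,21=21×231+23485=28336; T_23,22=22×1+231=253; T_23,23=23×0+1=1
r24: T_24,20=20×1859550+79781779=116972779; T_24,21=21×28336+1859550=2454606; T_24,22=22×253+28336=33902; T_24,23=23×1+253=276; T_24,24=24×0+1=1
r25: T_25,21=21×2454606+116972779=168519505; T_25,22=22×33902+2454606=3200450; T_25,23=23×276+33902=40250; T_25,24=24×1+276=300
r26: T_26,22=22×3200450+168519505=238929405; T_26,23=23×40250+3200450=4126200; T_26,24=24×300+40250=47450
Read S(26,22) = 238929405, S(26,23) = 4126200, S(26,24) = 47450.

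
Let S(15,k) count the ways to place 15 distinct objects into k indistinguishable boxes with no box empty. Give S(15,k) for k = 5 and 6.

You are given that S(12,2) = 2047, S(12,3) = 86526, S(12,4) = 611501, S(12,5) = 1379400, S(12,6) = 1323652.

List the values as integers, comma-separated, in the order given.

210766920, 420693273

i=13: T(13,3)=2047+3·86526=261625 | T(13,4)=86526+4·611501=2532530 | T(13,5)=611501+5·1379400=7508501 | T(13,6)=1379400+6·1323652=9321312
i=14: T(14,4)=261625+4·2532530=10391745 | T(14,5)=2532530+5·7508501=40075035 | T(14,6)=7508501+6·9321312=63436373
i=15: T(15,5)=10391745+5·40075035=210766920 | T(15,6)=40075035+6·63436373=420693273
Read S(15,5) = 210766920, S(15,6) = 420693273.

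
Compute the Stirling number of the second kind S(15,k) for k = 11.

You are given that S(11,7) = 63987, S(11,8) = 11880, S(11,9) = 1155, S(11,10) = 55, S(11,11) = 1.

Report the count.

1479478

r12: T_12,8=8×11880+63987=159027; T_12,9=9×1155+11880=22275; T_12,10=10×55+1155=1705; T_12,11=11×1+55=66
r13: T_13,9=9×22275+159027=359502; T_13,10=10×1705+22275=39325; T_13,11=11×66+1705=2431
r14: T_14,10=10×39325+359502=752752; T_14,11=11×2431+39325=66066
r15: T_15,11=11×66066+752752=1479478
Read S(15,11) = 1479478.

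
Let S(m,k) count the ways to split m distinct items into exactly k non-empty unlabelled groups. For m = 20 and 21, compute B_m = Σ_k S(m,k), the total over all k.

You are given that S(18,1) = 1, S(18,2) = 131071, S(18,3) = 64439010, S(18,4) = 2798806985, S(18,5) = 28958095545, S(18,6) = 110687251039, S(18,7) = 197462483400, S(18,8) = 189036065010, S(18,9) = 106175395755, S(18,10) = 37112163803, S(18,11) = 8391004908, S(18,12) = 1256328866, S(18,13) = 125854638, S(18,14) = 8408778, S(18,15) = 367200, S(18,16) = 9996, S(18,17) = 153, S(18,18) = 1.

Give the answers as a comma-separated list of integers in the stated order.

51724158235372, 474869816156751

i=19: T(19,1)=0+1·1=1 | T(19,2)=1+2·131071=262143 | T(19,3)=131071+3·64439010=193448101 | T(19,4)=64439010+4·2798806985=11259666950 | T(19,5)=2798806985+5·28958095545=147589284710 | T(19,6)=28958095545+6·110687251039=693081601779 | T(19,7)=110687251039+7·197462483400=1492924634839 | T(19,8)=197462483400+8·189036065010=1709751003480 | T(19,9)=189036065010+9·106175395755=1144614626805 | T(19,10)=106175395755+10·37112163803=477297033785 | T(19,11)=37112163803+11·8391004908=129413217791 | T(19,12)=8391004908+12·1256328866=23466951300 | T(19,13)=1256328866+13·125854638=2892439160 | T(19,14)=125854638+14·8408778=243577530 | T(19,15)=8408778+15·367200=13916778 | T(19,16)=367200+16·9996=527136 | T(19,17)=9996+17·153=12597 | T(19,18)=153+18·1=171 | T(19,19)=1+19·0=1
i=20: T(20,1)=0+1·1=1 | T(20,2)=1+2·262143=524287 | T(20,3)=262143+3·193448101=580606446 | T(20,4)=193448101+4·11259666950=45232115901 | T(20,5)=11259666950+5·147589284710=749206090500 | T(20,6)=147589284710+6·693081601779=4306078895384 | T(20,7)=693081601779+7·1492924634839=11143554045652 | T(20,8)=1492924634839+8·1709751003480=15170932662679 | T(20,9)=1709751003480+9·1144614626805=12011282644725 | T(20,10)=1144614626805+10·477297033785=5917584964655 | T(20,11)=477297033785+11·129413217791=1900842429486 | T(20,12)=129413217791+12·23466951300=411016633391 | T(20,13)=23466951300+13·2892439160=61068660380 | T(20,14)=2892439160+14·243577530=6302524580 | T(20,15)=243577530+15·13916778=452329200 | T(20,16)=13916778+16·527136=22350954 | T(20,17)=527136+17·12597=741285 | T(20,18)=12597+18·171=15675 | T(20,19)=171+19·1=190 | T(20,20)=1+20·0=1
i=21: T(21,1)=0+1·1=1 | T(21,2)=1+2·524287=1048575 | T(21,3)=524287+3·580606446=1742343625 | T(21,4)=580606446+4·45232115901=181509070050 | T(21,5)=45232115901+5·749206090500=3791262568401 | T(21,6)=749206090500+6·4306078895384=26585679462804 | T(21,7)=4306078895384+7·11143554045652=82310957214948 | T(21,8)=11143554045652+8·15170932662679=132511015347084 | T(21,9)=15170932662679+9·12011282644725=123272476465204 | T(21,10)=12011282644725+10·5917584964655=71187132291275 | T(21,11)=5917584964655+11·1900842429486=26826851689001 | T(21,12)=1900842429486+12·411016633391=6833042030178 | T(21,13)=411016633391+13·61068660380=1204909218331 | T(21,14)=61068660380+14·6302524580=149304004500 | T(21,15)=6302524580+15·452329200=13087462580 | T(21,16)=452329200+16·22350954=809944464 | T(21,17)=22350954+17·741285=34952799 | T(21,18)=741285+18·15675=1023435 | T(21,19)=15675+19·190=19285 | T(21,20)=190+20·1=210 | T(21,21)=1+21·0=1
B_20 = ΣS(20,k) = 1+524287+580606446+45232115901+749206090500+4306078895384+11143554045652+15170932662679+12011282644725+5917584964655+1900842429486+411016633391+61068660380+6302524580+452329200+22350954+741285+15675+190+1 = 51724158235372
B_21 = ΣS(21,k) = 1+1048575+1742343625+181509070050+3791262568401+26585679462804+82310957214948+132511015347084+123272476465204+71187132291275+26826851689001+6833042030178+1204909218331+149304004500+13087462580+809944464+34952799+1023435+19285+210+1 = 474869816156751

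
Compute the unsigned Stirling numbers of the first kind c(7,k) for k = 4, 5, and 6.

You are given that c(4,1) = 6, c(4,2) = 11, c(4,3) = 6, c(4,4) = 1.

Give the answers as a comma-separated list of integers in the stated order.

735, 175, 21

@5  (5,2):11·4+6→50, (5,3):6·4+11→35, (5,4):1·4+6→10, (5,5):0·4+1→1
@6  (6,3):35·5+50→225, (6,4):10·5+35→85, (6,5):1·5+10→15, (6,6):0·5+1→1
@7  (7,4):85·6+225→735, (7,5):15·6+85→175, (7,6):1·6+15→21
Read c(7,4) = 735, c(7,5) = 175, c(7,6) = 21.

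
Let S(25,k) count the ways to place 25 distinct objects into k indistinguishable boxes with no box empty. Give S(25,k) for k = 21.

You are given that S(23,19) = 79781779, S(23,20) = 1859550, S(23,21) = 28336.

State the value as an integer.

168519505

@24  (24,20):1859550·20+79781779→116972779, (24,21):28336·21+1859550→2454606
@25  (25,21):2454606·21+116972779→168519505
Read S(25,21) = 168519505.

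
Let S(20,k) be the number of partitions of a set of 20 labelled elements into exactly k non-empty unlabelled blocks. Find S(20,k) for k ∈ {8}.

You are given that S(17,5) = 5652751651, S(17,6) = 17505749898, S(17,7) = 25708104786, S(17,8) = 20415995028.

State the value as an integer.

@18  (18,6):17505749898·6+5652751651→110687251039, (18,7):25708104786·7+17505749898→197462483400, (18,8):20415995028·8+25708104786→189036065010
@19  (19,7):197462483400·7+110687251039→1492924634839, (19,8):189036065010·8+197462483400→1709751003480
@20  (20,8):1709751003480·8+1492924634839→15170932662679
Read S(20,8) = 15170932662679.

15170932662679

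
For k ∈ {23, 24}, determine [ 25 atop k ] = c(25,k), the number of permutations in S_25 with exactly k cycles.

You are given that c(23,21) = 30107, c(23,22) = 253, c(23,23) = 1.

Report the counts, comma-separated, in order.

42550, 300

i=24: T(24,22)=30107+23·253=35926 | T(24,23)=253+23·1=276 | T(24,24)=1+23·0=1
i=25: T(25,23)=35926+24·276=42550 | T(25,24)=276+24·1=300
Read c(25,23) = 42550, c(25,24) = 300.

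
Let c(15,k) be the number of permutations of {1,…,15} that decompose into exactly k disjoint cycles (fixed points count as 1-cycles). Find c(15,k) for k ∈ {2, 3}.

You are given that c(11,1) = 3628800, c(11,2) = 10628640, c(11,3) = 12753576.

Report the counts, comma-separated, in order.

283465647360, 392156797824

row 12: T[12][1]=11·3628800+0=39916800  T[12][2]=11·10628640+3628800=120543840  T[12][3]=11·12753576+10628640=150917976
row 13: T[13][1]=12·39916800+0=479001600  T[13][2]=12·120543840+39916800=1486442880  T[13][3]=12·150917976+120543840=1931559552
row 14: T[14][1]=13·479001600+0=6227020800  T[14][2]=13·1486442880+479001600=19802759040  T[14][3]=13·1931559552+1486442880=26596717056
row 15: T[15][2]=14·19802759040+6227020800=283465647360  T[15][3]=14·26596717056+19802759040=392156797824
Read c(15,2) = 283465647360, c(15,3) = 392156797824.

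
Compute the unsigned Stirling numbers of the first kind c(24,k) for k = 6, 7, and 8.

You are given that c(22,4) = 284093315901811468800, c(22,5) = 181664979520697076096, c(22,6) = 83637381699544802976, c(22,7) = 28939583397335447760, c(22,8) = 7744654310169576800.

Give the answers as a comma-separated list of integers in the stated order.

r23: T_23,5=22×181664979520697076096+284093315901811468800=4280722865357147142912; T_23,6=22×83637381699544802976+181664979520697076096=2021687376910682741568; T_23,7=22×28939583397335447760+83637381699544802976=720308216440924653696; T_23,8=22×7744654310169576800+28939583397335447760=199321978221066137360
r24: T_24,6=23×2021687376910682741568+4280722865357147142912=50779532534302850198976; T_24,7=23×720308216440924653696+2021687376910682741568=18588776355051949776576; T_24,8=23×199321978221066137360+720308216440924653696=5304713715525445812976
Read c(24,6) = 50779532534302850198976, c(24,7) = 18588776355051949776576, c(24,8) = 5304713715525445812976.

50779532534302850198976, 18588776355051949776576, 5304713715525445812976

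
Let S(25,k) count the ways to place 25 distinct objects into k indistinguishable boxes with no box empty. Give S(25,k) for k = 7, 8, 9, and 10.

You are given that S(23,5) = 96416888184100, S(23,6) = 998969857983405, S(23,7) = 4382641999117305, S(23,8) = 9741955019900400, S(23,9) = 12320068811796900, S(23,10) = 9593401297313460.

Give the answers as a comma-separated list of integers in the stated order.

row 24: T[24][6]=6·998969857983405+96416888184100=6090236036084530  T[24][7]=7·4382641999117305+998969857983405=31677463851804540  T[24][8]=8·9741955019900400+4382641999117305=82318282158320505  T[24][9]=9·12320068811796900+9741955019900400=120622574326072500  T[24][10]=10·9593401297313460+12320068811796900=108254081784931500
row 25: T[25][7]=7·31677463851804540+6090236036084530=227832482998716310  T[25][8]=8·82318282158320505+31677463851804540=690223721118368580  T[25][9]=9·120622574326072500+82318282158320505=1167921451092973005  T[25][10]=10·108254081784931500+120622574326072500=1203163392175387500
Read S(25,7) = 227832482998716310, S(25,8) = 690223721118368580, S(25,9) = 1167921451092973005, S(25,10) = 1203163392175387500.

227832482998716310, 690223721118368580, 1167921451092973005, 1203163392175387500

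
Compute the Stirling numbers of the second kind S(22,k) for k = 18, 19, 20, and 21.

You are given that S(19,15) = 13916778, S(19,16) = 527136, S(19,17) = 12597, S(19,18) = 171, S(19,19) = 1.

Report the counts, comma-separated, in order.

53374629, 1389850, 23485, 231

i=20: T(20,16)=13916778+16·527136=22350954 | T(20,17)=527136+17·12597=741285 | T(20,18)=12597+18·171=15675 | T(20,19)=171+19·1=190 | T(20,20)=1+20·0=1
i=21: T(21,17)=22350954+17·741285=34952799 | T(21,18)=741285+18·15675=1023435 | T(21,19)=15675+19·190=19285 | T(21,20)=190+20·1=210 | T(21,21)=1+21·0=1
i=22: T(22,18)=34952799+18·1023435=53374629 | T(22,19)=1023435+19·19285=1389850 | T(22,20)=19285+20·210=23485 | T(22,21)=210+21·1=231
Read S(22,18) = 53374629, S(22,19) = 1389850, S(22,20) = 23485, S(22,21) = 231.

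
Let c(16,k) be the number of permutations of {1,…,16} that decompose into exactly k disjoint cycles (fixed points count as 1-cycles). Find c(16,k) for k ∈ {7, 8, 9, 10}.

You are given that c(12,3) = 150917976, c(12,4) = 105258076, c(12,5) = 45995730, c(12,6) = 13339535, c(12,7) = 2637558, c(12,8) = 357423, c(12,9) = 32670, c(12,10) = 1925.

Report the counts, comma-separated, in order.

272803210680, 54631129553, 8207628000, 928095740

r13: T_13,4=12×105258076+150917976=1414014888; T_13,5=12×45995730+105258076=657206836; T_13,6=12×13339535+45995730=206070150; T_13,7=12×2637558+13339535=44990231; T_13,8=12×357423+2637558=6926634; T_13,9=12×32670+357423=749463; T_13,10=12×1925+32670=55770
r14: T_14,5=13×657206836+1414014888=9957703756; T_14,6=13×206070150+657206836=3336118786; T_14,7=13×44990231+206070150=790943153; T_14,8=13×6926634+44990231=135036473; T_14,9=13×749463+6926634=16669653; T_14,10=13×55770+749463=1474473
r15: T_15,6=14×3336118786+9957703756=56663366760; T_15,7=14×790943153+3336118786=14409322928; T_15,8=14×135036473+790943153=2681453775; T_15,9=14×16669653+135036473=368411615; T_15,10=14×1474473+16669653=37312275
r16: T_16,7=15×14409322928+56663366760=272803210680; T_16,8=15×2681453775+14409322928=54631129553; T_16,9=15×368411615+2681453775=8207628000; T_16,10=15×37312275+368411615=928095740
Read c(16,7) = 272803210680, c(16,8) = 54631129553, c(16,9) = 8207628000, c(16,10) = 928095740.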